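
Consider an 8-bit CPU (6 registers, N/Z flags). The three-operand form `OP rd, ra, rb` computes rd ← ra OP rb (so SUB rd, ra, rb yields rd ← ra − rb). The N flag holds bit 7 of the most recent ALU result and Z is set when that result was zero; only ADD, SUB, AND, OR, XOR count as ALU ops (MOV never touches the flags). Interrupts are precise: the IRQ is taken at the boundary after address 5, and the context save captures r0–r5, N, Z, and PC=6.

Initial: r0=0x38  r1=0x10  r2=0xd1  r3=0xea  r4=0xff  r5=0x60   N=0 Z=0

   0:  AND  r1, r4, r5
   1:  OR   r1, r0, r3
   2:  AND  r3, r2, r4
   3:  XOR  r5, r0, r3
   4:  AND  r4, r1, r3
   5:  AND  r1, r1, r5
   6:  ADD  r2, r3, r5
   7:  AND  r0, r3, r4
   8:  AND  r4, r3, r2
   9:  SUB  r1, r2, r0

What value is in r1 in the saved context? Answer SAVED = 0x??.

after  0: r0=0x38 r1=0x60 r2=0xd1 r3=0xea r4=0xff r5=0x60  N=0 Z=0
after  1: r0=0x38 r1=0xfa r2=0xd1 r3=0xea r4=0xff r5=0x60  N=1 Z=0
after  2: r0=0x38 r1=0xfa r2=0xd1 r3=0xd1 r4=0xff r5=0x60  N=1 Z=0
after  3: r0=0x38 r1=0xfa r2=0xd1 r3=0xd1 r4=0xff r5=0xe9  N=1 Z=0
after  4: r0=0x38 r1=0xfa r2=0xd1 r3=0xd1 r4=0xd0 r5=0xe9  N=1 Z=0
after  5: r0=0x38 r1=0xe8 r2=0xd1 r3=0xd1 r4=0xd0 r5=0xe9  N=1 Z=0
-- IRQ taken; context saved, return-PC = 6 --

SAVED = 0xe8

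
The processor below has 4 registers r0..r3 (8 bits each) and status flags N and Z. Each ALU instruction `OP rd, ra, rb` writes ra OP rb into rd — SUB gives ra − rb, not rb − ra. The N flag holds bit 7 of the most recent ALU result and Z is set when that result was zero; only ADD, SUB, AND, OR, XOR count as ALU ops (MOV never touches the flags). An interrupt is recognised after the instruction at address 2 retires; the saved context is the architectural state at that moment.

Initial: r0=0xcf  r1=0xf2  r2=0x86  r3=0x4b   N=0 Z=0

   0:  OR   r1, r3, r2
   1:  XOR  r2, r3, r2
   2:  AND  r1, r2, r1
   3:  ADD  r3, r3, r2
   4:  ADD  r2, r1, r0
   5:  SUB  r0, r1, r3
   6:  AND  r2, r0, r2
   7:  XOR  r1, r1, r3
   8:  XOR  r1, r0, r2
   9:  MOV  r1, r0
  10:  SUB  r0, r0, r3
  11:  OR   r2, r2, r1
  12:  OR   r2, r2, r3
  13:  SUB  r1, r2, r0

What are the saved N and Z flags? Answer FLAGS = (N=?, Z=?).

after  0: r0=0xcf r1=0xcf r2=0x86 r3=0x4b  N=1 Z=0
after  1: r0=0xcf r1=0xcf r2=0xcd r3=0x4b  N=1 Z=0
after  2: r0=0xcf r1=0xcd r2=0xcd r3=0x4b  N=1 Z=0
-- IRQ taken; context saved, return-PC = 3 --

FLAGS = (N=1, Z=0)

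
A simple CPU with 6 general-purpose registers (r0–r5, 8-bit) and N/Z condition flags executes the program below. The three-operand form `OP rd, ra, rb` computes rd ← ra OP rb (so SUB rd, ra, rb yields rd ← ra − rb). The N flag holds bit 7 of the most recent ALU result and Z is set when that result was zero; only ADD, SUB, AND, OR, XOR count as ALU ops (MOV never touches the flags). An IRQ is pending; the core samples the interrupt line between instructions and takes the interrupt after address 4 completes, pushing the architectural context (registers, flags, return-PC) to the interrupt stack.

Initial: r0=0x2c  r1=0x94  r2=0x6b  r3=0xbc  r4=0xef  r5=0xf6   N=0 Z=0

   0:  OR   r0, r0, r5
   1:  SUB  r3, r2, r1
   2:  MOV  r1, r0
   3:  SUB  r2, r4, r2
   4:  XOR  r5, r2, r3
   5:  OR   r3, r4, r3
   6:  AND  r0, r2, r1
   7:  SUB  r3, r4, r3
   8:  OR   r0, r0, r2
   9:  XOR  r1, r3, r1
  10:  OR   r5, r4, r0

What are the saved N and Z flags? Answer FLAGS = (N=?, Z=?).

after  0: r0=0xfe r1=0x94 r2=0x6b r3=0xbc r4=0xef r5=0xf6  N=1 Z=0
after  1: r0=0xfe r1=0x94 r2=0x6b r3=0xd7 r4=0xef r5=0xf6  N=1 Z=0
after  2: r0=0xfe r1=0xfe r2=0x6b r3=0xd7 r4=0xef r5=0xf6  N=1 Z=0
after  3: r0=0xfe r1=0xfe r2=0x84 r3=0xd7 r4=0xef r5=0xf6  N=1 Z=0
after  4: r0=0xfe r1=0xfe r2=0x84 r3=0xd7 r4=0xef r5=0x53  N=0 Z=0
-- IRQ taken; context saved, return-PC = 5 --

FLAGS = (N=0, Z=0)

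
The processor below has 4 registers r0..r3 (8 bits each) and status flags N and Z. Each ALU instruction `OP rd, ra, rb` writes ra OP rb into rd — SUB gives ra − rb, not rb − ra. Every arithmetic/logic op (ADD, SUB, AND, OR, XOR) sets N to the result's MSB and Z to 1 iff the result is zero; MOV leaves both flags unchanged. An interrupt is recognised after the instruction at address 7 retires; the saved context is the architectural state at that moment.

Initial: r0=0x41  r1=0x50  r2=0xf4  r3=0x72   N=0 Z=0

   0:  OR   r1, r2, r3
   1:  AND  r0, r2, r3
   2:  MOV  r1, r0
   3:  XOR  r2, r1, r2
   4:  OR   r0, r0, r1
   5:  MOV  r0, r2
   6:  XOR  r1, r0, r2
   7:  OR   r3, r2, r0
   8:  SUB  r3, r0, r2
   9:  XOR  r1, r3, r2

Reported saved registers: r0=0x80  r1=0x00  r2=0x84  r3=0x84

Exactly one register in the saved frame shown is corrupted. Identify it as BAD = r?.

BAD = r0

after  0: r0=0x41 r1=0xf6 r2=0xf4 r3=0x72  N=1 Z=0
after  1: r0=0x70 r1=0xf6 r2=0xf4 r3=0x72  N=0 Z=0
after  2: r0=0x70 r1=0x70 r2=0xf4 r3=0x72  N=0 Z=0
after  3: r0=0x70 r1=0x70 r2=0x84 r3=0x72  N=1 Z=0
after  4: r0=0x70 r1=0x70 r2=0x84 r3=0x72  N=0 Z=0
after  5: r0=0x84 r1=0x70 r2=0x84 r3=0x72  N=0 Z=0
after  6: r0=0x84 r1=0x00 r2=0x84 r3=0x72  N=0 Z=1
after  7: r0=0x84 r1=0x00 r2=0x84 r3=0x84  N=1 Z=0
-- IRQ taken; context saved, return-PC = 8 --
mismatch: r0: reported 0x80 vs actual 0x84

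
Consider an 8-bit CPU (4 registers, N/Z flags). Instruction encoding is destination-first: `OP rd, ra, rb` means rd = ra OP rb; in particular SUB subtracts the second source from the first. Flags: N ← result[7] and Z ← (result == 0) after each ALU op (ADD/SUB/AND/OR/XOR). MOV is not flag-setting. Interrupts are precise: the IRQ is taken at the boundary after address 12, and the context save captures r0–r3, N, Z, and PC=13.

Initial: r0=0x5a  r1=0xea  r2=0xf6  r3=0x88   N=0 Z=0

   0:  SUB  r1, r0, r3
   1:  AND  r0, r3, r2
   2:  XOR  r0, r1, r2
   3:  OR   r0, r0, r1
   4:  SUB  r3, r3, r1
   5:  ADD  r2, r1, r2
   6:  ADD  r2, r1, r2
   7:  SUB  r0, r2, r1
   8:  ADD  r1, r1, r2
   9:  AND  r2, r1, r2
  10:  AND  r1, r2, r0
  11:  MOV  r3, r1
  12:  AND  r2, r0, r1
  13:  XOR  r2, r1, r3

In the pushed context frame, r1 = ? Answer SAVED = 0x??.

SAVED = 0x08

after  0: r0=0x5a r1=0xd2 r2=0xf6 r3=0x88  N=1 Z=0
after  1: r0=0x80 r1=0xd2 r2=0xf6 r3=0x88  N=1 Z=0
after  2: r0=0x24 r1=0xd2 r2=0xf6 r3=0x88  N=0 Z=0
after  3: r0=0xf6 r1=0xd2 r2=0xf6 r3=0x88  N=1 Z=0
after  4: r0=0xf6 r1=0xd2 r2=0xf6 r3=0xb6  N=1 Z=0
after  5: r0=0xf6 r1=0xd2 r2=0xc8 r3=0xb6  N=1 Z=0
after  6: r0=0xf6 r1=0xd2 r2=0x9a r3=0xb6  N=1 Z=0
after  7: r0=0xc8 r1=0xd2 r2=0x9a r3=0xb6  N=1 Z=0
after  8: r0=0xc8 r1=0x6c r2=0x9a r3=0xb6  N=0 Z=0
after  9: r0=0xc8 r1=0x6c r2=0x08 r3=0xb6  N=0 Z=0
after 10: r0=0xc8 r1=0x08 r2=0x08 r3=0xb6  N=0 Z=0
after 11: r0=0xc8 r1=0x08 r2=0x08 r3=0x08  N=0 Z=0
after 12: r0=0xc8 r1=0x08 r2=0x08 r3=0x08  N=0 Z=0
-- IRQ taken; context saved, return-PC = 13 --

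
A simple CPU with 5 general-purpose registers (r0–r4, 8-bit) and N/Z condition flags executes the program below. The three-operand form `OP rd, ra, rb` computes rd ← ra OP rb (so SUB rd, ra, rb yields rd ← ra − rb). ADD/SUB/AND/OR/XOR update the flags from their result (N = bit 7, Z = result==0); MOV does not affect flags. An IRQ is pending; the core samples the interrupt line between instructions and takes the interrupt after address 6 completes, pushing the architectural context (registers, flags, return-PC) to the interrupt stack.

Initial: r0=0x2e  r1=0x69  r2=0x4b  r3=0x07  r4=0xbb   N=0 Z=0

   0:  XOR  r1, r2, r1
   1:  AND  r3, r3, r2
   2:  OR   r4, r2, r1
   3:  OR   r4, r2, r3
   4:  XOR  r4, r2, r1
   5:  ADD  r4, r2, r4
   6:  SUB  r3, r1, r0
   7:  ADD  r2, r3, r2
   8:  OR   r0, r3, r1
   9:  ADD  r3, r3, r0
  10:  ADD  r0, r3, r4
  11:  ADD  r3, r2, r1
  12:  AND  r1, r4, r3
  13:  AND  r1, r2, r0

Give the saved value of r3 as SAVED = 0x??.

SAVED = 0xf4

after  0: r0=0x2e r1=0x22 r2=0x4b r3=0x07 r4=0xbb  N=0 Z=0
after  1: r0=0x2e r1=0x22 r2=0x4b r3=0x03 r4=0xbb  N=0 Z=0
after  2: r0=0x2e r1=0x22 r2=0x4b r3=0x03 r4=0x6b  N=0 Z=0
after  3: r0=0x2e r1=0x22 r2=0x4b r3=0x03 r4=0x4b  N=0 Z=0
after  4: r0=0x2e r1=0x22 r2=0x4b r3=0x03 r4=0x69  N=0 Z=0
after  5: r0=0x2e r1=0x22 r2=0x4b r3=0x03 r4=0xb4  N=1 Z=0
after  6: r0=0x2e r1=0x22 r2=0x4b r3=0xf4 r4=0xb4  N=1 Z=0
-- IRQ taken; context saved, return-PC = 7 --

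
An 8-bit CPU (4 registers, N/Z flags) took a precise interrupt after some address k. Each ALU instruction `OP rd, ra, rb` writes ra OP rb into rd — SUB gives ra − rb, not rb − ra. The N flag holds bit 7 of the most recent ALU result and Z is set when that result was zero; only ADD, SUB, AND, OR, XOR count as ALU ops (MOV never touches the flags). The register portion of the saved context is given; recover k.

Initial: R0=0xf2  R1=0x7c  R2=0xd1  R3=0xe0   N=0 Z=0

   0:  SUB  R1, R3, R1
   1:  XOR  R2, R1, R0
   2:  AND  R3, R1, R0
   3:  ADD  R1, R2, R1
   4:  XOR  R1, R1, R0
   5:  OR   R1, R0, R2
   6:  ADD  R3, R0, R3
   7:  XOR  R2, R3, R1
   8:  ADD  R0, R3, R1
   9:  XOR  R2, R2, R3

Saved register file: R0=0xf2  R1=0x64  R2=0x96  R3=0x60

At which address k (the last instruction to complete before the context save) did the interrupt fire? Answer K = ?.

K = 2

after  0: R0=0xf2 R1=0x64 R2=0xd1 R3=0xe0  N=0 Z=0
after  1: R0=0xf2 R1=0x64 R2=0x96 R3=0xe0  N=1 Z=0
after  2: R0=0xf2 R1=0x64 R2=0x96 R3=0x60  N=0 Z=0
-- IRQ taken; context saved, return-PC = 3 --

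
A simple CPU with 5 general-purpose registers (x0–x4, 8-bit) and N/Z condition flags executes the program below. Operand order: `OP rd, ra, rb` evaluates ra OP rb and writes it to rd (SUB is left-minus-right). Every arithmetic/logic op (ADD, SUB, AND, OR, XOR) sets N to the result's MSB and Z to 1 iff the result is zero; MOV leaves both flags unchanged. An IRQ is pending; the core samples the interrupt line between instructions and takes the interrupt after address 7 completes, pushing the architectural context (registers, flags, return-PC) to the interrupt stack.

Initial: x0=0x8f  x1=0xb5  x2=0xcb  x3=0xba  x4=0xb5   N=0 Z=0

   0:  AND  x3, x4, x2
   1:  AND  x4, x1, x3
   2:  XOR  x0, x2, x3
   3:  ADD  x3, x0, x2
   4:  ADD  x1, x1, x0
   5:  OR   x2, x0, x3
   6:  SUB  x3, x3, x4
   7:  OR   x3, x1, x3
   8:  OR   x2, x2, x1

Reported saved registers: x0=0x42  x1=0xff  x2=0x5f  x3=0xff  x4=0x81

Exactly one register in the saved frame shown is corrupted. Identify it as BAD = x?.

after  0: x0=0x8f x1=0xb5 x2=0xcb x3=0x81 x4=0xb5  N=1 Z=0
after  1: x0=0x8f x1=0xb5 x2=0xcb x3=0x81 x4=0x81  N=1 Z=0
after  2: x0=0x4a x1=0xb5 x2=0xcb x3=0x81 x4=0x81  N=0 Z=0
after  3: x0=0x4a x1=0xb5 x2=0xcb x3=0x15 x4=0x81  N=0 Z=0
after  4: x0=0x4a x1=0xff x2=0xcb x3=0x15 x4=0x81  N=1 Z=0
after  5: x0=0x4a x1=0xff x2=0x5f x3=0x15 x4=0x81  N=0 Z=0
after  6: x0=0x4a x1=0xff x2=0x5f x3=0x94 x4=0x81  N=1 Z=0
after  7: x0=0x4a x1=0xff x2=0x5f x3=0xff x4=0x81  N=1 Z=0
-- IRQ taken; context saved, return-PC = 8 --
mismatch: x0: reported 0x42 vs actual 0x4a

BAD = x0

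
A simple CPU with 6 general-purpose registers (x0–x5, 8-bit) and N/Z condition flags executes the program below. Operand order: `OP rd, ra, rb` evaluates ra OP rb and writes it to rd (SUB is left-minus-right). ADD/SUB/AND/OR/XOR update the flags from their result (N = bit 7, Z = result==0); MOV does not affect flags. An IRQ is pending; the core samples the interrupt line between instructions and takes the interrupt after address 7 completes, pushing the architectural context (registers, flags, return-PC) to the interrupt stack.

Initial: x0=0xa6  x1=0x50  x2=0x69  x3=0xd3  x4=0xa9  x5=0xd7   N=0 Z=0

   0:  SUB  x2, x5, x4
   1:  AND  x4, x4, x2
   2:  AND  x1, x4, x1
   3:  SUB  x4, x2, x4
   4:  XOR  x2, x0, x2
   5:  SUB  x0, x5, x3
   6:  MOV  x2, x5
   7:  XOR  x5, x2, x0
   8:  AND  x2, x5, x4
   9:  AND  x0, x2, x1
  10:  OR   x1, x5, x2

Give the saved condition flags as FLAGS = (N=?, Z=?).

FLAGS = (N=1, Z=0)

after  0: x0=0xa6 x1=0x50 x2=0x2e x3=0xd3 x4=0xa9 x5=0xd7  N=0 Z=0
after  1: x0=0xa6 x1=0x50 x2=0x2e x3=0xd3 x4=0x28 x5=0xd7  N=0 Z=0
after  2: x0=0xa6 x1=0x00 x2=0x2e x3=0xd3 x4=0x28 x5=0xd7  N=0 Z=1
after  3: x0=0xa6 x1=0x00 x2=0x2e x3=0xd3 x4=0x06 x5=0xd7  N=0 Z=0
after  4: x0=0xa6 x1=0x00 x2=0x88 x3=0xd3 x4=0x06 x5=0xd7  N=1 Z=0
after  5: x0=0x04 x1=0x00 x2=0x88 x3=0xd3 x4=0x06 x5=0xd7  N=0 Z=0
after  6: x0=0x04 x1=0x00 x2=0xd7 x3=0xd3 x4=0x06 x5=0xd7  N=0 Z=0
after  7: x0=0x04 x1=0x00 x2=0xd7 x3=0xd3 x4=0x06 x5=0xd3  N=1 Z=0
-- IRQ taken; context saved, return-PC = 8 --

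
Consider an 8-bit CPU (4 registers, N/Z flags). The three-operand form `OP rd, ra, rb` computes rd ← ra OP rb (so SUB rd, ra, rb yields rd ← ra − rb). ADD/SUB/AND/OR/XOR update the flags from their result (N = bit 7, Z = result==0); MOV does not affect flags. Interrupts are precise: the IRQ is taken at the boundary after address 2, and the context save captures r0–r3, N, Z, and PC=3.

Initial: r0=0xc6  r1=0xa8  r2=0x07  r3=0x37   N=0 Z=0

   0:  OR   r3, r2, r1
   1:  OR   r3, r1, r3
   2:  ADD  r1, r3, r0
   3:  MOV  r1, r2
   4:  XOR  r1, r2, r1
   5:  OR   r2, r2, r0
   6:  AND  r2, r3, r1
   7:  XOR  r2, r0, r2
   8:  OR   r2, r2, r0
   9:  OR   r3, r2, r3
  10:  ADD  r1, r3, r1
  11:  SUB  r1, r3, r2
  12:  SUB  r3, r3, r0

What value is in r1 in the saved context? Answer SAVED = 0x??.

after  0: r0=0xc6 r1=0xa8 r2=0x07 r3=0xaf  N=1 Z=0
after  1: r0=0xc6 r1=0xa8 r2=0x07 r3=0xaf  N=1 Z=0
after  2: r0=0xc6 r1=0x75 r2=0x07 r3=0xaf  N=0 Z=0
-- IRQ taken; context saved, return-PC = 3 --

SAVED = 0x75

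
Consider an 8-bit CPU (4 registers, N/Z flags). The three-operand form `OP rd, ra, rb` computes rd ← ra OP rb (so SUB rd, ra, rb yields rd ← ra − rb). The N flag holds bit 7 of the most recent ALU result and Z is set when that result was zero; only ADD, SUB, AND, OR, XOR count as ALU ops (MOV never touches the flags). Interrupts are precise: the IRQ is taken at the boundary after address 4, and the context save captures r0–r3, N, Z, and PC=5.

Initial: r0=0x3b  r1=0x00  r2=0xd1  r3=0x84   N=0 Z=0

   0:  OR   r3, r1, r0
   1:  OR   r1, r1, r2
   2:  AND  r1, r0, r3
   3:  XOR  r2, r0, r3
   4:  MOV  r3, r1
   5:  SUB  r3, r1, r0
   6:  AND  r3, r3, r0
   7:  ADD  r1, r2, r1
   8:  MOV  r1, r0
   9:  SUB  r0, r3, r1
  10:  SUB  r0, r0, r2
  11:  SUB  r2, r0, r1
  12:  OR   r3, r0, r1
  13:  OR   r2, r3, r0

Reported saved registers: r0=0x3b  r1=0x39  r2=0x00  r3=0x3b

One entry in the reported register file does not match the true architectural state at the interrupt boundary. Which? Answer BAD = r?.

after  0: r0=0x3b r1=0x00 r2=0xd1 r3=0x3b  N=0 Z=0
after  1: r0=0x3b r1=0xd1 r2=0xd1 r3=0x3b  N=1 Z=0
after  2: r0=0x3b r1=0x3b r2=0xd1 r3=0x3b  N=0 Z=0
after  3: r0=0x3b r1=0x3b r2=0x00 r3=0x3b  N=0 Z=1
after  4: r0=0x3b r1=0x3b r2=0x00 r3=0x3b  N=0 Z=1
-- IRQ taken; context saved, return-PC = 5 --
mismatch: r1: reported 0x39 vs actual 0x3b

BAD = r1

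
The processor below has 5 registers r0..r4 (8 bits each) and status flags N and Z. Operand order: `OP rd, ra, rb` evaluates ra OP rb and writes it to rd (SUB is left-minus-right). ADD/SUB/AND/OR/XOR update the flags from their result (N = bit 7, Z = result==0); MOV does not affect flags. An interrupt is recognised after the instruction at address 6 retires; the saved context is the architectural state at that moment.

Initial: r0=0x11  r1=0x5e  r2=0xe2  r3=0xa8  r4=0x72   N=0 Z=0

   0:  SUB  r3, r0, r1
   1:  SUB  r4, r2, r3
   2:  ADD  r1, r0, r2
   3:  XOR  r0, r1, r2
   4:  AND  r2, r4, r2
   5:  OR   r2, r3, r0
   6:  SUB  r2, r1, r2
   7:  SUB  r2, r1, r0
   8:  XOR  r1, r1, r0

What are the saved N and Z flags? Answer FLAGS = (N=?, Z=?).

after  0: r0=0x11 r1=0x5e r2=0xe2 r3=0xb3 r4=0x72  N=1 Z=0
after  1: r0=0x11 r1=0x5e r2=0xe2 r3=0xb3 r4=0x2f  N=0 Z=0
after  2: r0=0x11 r1=0xf3 r2=0xe2 r3=0xb3 r4=0x2f  N=1 Z=0
after  3: r0=0x11 r1=0xf3 r2=0xe2 r3=0xb3 r4=0x2f  N=0 Z=0
after  4: r0=0x11 r1=0xf3 r2=0x22 r3=0xb3 r4=0x2f  N=0 Z=0
after  5: r0=0x11 r1=0xf3 r2=0xb3 r3=0xb3 r4=0x2f  N=1 Z=0
after  6: r0=0x11 r1=0xf3 r2=0x40 r3=0xb3 r4=0x2f  N=0 Z=0
-- IRQ taken; context saved, return-PC = 7 --

FLAGS = (N=0, Z=0)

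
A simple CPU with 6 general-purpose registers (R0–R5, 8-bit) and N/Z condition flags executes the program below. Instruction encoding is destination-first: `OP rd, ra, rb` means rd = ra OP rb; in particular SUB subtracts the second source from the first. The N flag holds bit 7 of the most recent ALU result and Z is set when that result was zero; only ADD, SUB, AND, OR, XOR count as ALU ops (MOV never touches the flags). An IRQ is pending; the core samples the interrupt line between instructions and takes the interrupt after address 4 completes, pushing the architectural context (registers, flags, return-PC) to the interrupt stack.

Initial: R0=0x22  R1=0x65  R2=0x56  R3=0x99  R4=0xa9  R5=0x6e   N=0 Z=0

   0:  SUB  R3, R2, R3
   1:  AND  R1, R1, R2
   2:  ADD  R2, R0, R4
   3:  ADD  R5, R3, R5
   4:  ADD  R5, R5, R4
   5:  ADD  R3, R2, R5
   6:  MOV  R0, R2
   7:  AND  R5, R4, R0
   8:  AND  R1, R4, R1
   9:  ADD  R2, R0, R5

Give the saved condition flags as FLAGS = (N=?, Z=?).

after  0: R0=0x22 R1=0x65 R2=0x56 R3=0xbd R4=0xa9 R5=0x6e  N=1 Z=0
after  1: R0=0x22 R1=0x44 R2=0x56 R3=0xbd R4=0xa9 R5=0x6e  N=0 Z=0
after  2: R0=0x22 R1=0x44 R2=0xcb R3=0xbd R4=0xa9 R5=0x6e  N=1 Z=0
after  3: R0=0x22 R1=0x44 R2=0xcb R3=0xbd R4=0xa9 R5=0x2b  N=0 Z=0
after  4: R0=0x22 R1=0x44 R2=0xcb R3=0xbd R4=0xa9 R5=0xd4  N=1 Z=0
-- IRQ taken; context saved, return-PC = 5 --

FLAGS = (N=1, Z=0)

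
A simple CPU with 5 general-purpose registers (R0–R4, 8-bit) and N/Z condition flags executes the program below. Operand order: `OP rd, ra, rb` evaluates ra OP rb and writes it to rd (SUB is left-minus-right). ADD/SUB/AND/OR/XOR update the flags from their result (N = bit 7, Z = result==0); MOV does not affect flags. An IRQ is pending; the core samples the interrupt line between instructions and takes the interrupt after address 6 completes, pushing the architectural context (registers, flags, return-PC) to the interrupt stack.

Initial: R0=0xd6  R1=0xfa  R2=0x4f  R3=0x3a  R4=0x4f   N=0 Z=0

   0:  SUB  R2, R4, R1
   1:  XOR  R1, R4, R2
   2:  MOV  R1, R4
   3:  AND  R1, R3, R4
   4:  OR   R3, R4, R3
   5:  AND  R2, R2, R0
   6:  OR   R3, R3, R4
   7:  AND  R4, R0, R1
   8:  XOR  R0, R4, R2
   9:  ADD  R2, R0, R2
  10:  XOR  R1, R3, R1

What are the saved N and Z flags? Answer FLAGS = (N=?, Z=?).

after  0: R0=0xd6 R1=0xfa R2=0x55 R3=0x3a R4=0x4f  N=0 Z=0
after  1: R0=0xd6 R1=0x1a R2=0x55 R3=0x3a R4=0x4f  N=0 Z=0
after  2: R0=0xd6 R1=0x4f R2=0x55 R3=0x3a R4=0x4f  N=0 Z=0
after  3: R0=0xd6 R1=0x0a R2=0x55 R3=0x3a R4=0x4f  N=0 Z=0
after  4: R0=0xd6 R1=0x0a R2=0x55 R3=0x7f R4=0x4f  N=0 Z=0
after  5: R0=0xd6 R1=0x0a R2=0x54 R3=0x7f R4=0x4f  N=0 Z=0
after  6: R0=0xd6 R1=0x0a R2=0x54 R3=0x7f R4=0x4f  N=0 Z=0
-- IRQ taken; context saved, return-PC = 7 --

FLAGS = (N=0, Z=0)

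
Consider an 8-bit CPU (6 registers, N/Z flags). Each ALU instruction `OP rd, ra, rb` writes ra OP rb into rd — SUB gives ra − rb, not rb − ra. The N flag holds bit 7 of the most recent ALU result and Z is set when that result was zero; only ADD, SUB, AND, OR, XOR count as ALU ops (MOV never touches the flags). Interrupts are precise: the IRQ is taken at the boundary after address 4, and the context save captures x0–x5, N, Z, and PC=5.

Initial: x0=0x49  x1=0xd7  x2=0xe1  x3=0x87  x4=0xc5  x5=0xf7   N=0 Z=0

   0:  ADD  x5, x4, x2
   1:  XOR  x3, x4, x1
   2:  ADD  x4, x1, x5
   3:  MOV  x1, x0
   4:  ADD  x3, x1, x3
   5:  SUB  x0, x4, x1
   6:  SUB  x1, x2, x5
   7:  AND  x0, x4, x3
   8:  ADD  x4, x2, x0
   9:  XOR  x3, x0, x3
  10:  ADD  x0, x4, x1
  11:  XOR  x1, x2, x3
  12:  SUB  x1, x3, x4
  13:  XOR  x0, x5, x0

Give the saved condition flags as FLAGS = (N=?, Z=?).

FLAGS = (N=0, Z=0)

after  0: x0=0x49 x1=0xd7 x2=0xe1 x3=0x87 x4=0xc5 x5=0xa6  N=1 Z=0
after  1: x0=0x49 x1=0xd7 x2=0xe1 x3=0x12 x4=0xc5 x5=0xa6  N=0 Z=0
after  2: x0=0x49 x1=0xd7 x2=0xe1 x3=0x12 x4=0x7d x5=0xa6  N=0 Z=0
after  3: x0=0x49 x1=0x49 x2=0xe1 x3=0x12 x4=0x7d x5=0xa6  N=0 Z=0
after  4: x0=0x49 x1=0x49 x2=0xe1 x3=0x5b x4=0x7d x5=0xa6  N=0 Z=0
-- IRQ taken; context saved, return-PC = 5 --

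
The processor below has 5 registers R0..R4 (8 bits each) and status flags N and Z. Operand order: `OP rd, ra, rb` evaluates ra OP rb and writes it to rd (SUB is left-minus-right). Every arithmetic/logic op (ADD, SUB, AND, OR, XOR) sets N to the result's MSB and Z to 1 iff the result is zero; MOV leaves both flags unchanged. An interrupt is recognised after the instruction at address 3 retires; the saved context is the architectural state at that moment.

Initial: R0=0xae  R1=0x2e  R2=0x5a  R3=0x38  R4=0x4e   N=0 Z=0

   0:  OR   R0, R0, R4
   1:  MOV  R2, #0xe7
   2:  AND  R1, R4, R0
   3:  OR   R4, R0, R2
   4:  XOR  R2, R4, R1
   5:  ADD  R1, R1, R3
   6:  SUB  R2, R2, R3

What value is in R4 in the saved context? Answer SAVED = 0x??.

SAVED = 0xef

after  0: R0=0xee R1=0x2e R2=0x5a R3=0x38 R4=0x4e  N=1 Z=0
after  1: R0=0xee R1=0x2e R2=0xe7 R3=0x38 R4=0x4e  N=1 Z=0
after  2: R0=0xee R1=0x4e R2=0xe7 R3=0x38 R4=0x4e  N=0 Z=0
after  3: R0=0xee R1=0x4e R2=0xe7 R3=0x38 R4=0xef  N=1 Z=0
-- IRQ taken; context saved, return-PC = 4 --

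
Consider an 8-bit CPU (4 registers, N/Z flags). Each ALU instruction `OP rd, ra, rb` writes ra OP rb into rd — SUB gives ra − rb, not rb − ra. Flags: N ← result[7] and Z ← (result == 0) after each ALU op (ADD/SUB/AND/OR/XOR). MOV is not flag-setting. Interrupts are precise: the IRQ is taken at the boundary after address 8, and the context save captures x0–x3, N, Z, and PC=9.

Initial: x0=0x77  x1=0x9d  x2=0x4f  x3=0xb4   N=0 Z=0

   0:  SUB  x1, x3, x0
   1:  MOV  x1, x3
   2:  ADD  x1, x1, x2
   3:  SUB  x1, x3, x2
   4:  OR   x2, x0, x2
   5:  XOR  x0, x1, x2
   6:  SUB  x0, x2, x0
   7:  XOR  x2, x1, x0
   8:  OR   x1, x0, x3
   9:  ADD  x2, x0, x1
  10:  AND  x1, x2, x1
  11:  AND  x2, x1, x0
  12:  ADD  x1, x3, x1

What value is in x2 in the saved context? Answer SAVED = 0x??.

SAVED = 0x00

after  0: x0=0x77 x1=0x3d x2=0x4f x3=0xb4  N=0 Z=0
after  1: x0=0x77 x1=0xb4 x2=0x4f x3=0xb4  N=0 Z=0
after  2: x0=0x77 x1=0x03 x2=0x4f x3=0xb4  N=0 Z=0
after  3: x0=0x77 x1=0x65 x2=0x4f x3=0xb4  N=0 Z=0
after  4: x0=0x77 x1=0x65 x2=0x7f x3=0xb4  N=0 Z=0
after  5: x0=0x1a x1=0x65 x2=0x7f x3=0xb4  N=0 Z=0
after  6: x0=0x65 x1=0x65 x2=0x7f x3=0xb4  N=0 Z=0
after  7: x0=0x65 x1=0x65 x2=0x00 x3=0xb4  N=0 Z=1
after  8: x0=0x65 x1=0xf5 x2=0x00 x3=0xb4  N=1 Z=0
-- IRQ taken; context saved, return-PC = 9 --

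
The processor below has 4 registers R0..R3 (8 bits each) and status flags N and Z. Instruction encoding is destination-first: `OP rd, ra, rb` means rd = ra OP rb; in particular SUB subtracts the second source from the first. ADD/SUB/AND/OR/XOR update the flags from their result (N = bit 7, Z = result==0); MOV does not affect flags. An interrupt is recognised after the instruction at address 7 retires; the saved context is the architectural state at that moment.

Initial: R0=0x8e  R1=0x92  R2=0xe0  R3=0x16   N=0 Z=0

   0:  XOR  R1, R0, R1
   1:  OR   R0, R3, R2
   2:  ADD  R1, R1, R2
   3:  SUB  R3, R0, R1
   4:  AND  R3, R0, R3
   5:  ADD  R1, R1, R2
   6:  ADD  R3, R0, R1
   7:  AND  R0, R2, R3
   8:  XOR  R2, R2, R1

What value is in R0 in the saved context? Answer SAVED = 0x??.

after  0: R0=0x8e R1=0x1c R2=0xe0 R3=0x16  N=0 Z=0
after  1: R0=0xf6 R1=0x1c R2=0xe0 R3=0x16  N=1 Z=0
after  2: R0=0xf6 R1=0xfc R2=0xe0 R3=0x16  N=1 Z=0
after  3: R0=0xf6 R1=0xfc R2=0xe0 R3=0xfa  N=1 Z=0
after  4: R0=0xf6 R1=0xfc R2=0xe0 R3=0xf2  N=1 Z=0
after  5: R0=0xf6 R1=0xdc R2=0xe0 R3=0xf2  N=1 Z=0
after  6: R0=0xf6 R1=0xdc R2=0xe0 R3=0xd2  N=1 Z=0
after  7: R0=0xc0 R1=0xdc R2=0xe0 R3=0xd2  N=1 Z=0
-- IRQ taken; context saved, return-PC = 8 --

SAVED = 0xc0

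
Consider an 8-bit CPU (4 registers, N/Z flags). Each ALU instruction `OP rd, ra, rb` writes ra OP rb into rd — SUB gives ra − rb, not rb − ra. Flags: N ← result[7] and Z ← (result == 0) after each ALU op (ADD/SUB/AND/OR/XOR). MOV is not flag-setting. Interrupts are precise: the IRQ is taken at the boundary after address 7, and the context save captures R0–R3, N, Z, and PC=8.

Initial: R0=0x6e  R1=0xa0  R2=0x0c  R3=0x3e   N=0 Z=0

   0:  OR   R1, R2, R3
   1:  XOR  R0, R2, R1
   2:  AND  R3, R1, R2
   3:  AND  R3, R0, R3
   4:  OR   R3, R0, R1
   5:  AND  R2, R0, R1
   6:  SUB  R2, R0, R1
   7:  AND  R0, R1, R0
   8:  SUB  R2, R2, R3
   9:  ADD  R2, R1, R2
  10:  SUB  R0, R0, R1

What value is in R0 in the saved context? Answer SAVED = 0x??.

after  0: R0=0x6e R1=0x3e R2=0x0c R3=0x3e  N=0 Z=0
after  1: R0=0x32 R1=0x3e R2=0x0c R3=0x3e  N=0 Z=0
after  2: R0=0x32 R1=0x3e R2=0x0c R3=0x0c  N=0 Z=0
after  3: R0=0x32 R1=0x3e R2=0x0c R3=0x00  N=0 Z=1
after  4: R0=0x32 R1=0x3e R2=0x0c R3=0x3e  N=0 Z=0
after  5: R0=0x32 R1=0x3e R2=0x32 R3=0x3e  N=0 Z=0
after  6: R0=0x32 R1=0x3e R2=0xf4 R3=0x3e  N=1 Z=0
after  7: R0=0x32 R1=0x3e R2=0xf4 R3=0x3e  N=0 Z=0
-- IRQ taken; context saved, return-PC = 8 --

SAVED = 0x32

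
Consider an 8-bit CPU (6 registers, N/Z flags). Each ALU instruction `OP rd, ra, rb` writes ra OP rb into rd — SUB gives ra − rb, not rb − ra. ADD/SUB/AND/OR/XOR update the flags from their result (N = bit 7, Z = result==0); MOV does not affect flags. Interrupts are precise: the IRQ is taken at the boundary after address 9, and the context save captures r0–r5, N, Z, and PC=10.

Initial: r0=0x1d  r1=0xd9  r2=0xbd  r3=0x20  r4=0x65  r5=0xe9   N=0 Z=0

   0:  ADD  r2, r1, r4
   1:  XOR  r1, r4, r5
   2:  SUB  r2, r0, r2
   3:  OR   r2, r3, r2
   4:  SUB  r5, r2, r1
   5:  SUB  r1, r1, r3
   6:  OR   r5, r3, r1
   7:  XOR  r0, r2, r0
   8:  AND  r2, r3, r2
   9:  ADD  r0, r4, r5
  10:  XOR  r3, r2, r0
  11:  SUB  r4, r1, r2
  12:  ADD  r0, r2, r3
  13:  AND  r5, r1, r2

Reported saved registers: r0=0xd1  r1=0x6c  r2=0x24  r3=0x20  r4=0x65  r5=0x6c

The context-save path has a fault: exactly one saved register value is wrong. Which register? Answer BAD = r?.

BAD = r2

after  0: r0=0x1d r1=0xd9 r2=0x3e r3=0x20 r4=0x65 r5=0xe9  N=0 Z=0
after  1: r0=0x1d r1=0x8c r2=0x3e r3=0x20 r4=0x65 r5=0xe9  N=1 Z=0
after  2: r0=0x1d r1=0x8c r2=0xdf r3=0x20 r4=0x65 r5=0xe9  N=1 Z=0
after  3: r0=0x1d r1=0x8c r2=0xff r3=0x20 r4=0x65 r5=0xe9  N=1 Z=0
after  4: r0=0x1d r1=0x8c r2=0xff r3=0x20 r4=0x65 r5=0x73  N=0 Z=0
after  5: r0=0x1d r1=0x6c r2=0xff r3=0x20 r4=0x65 r5=0x73  N=0 Z=0
after  6: r0=0x1d r1=0x6c r2=0xff r3=0x20 r4=0x65 r5=0x6c  N=0 Z=0
after  7: r0=0xe2 r1=0x6c r2=0xff r3=0x20 r4=0x65 r5=0x6c  N=1 Z=0
after  8: r0=0xe2 r1=0x6c r2=0x20 r3=0x20 r4=0x65 r5=0x6c  N=0 Z=0
after  9: r0=0xd1 r1=0x6c r2=0x20 r3=0x20 r4=0x65 r5=0x6c  N=1 Z=0
-- IRQ taken; context saved, return-PC = 10 --
mismatch: r2: reported 0x24 vs actual 0x20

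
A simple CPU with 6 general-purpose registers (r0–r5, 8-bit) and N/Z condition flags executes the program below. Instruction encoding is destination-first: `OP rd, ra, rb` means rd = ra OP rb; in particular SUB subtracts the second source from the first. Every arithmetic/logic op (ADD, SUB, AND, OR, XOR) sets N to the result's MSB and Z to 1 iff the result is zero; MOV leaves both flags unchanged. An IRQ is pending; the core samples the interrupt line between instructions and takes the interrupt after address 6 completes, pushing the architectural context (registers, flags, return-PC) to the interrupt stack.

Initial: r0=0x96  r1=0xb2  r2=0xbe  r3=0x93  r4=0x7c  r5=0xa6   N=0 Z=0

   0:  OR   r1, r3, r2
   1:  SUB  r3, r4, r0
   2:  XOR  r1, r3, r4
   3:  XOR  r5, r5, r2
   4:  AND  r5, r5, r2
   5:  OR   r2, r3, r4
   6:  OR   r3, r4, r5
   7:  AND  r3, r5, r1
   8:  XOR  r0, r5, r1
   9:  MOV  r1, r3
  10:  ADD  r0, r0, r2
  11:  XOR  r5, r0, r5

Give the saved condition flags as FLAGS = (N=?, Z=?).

after  0: r0=0x96 r1=0xbf r2=0xbe r3=0x93 r4=0x7c r5=0xa6  N=1 Z=0
after  1: r0=0x96 r1=0xbf r2=0xbe r3=0xe6 r4=0x7c r5=0xa6  N=1 Z=0
after  2: r0=0x96 r1=0x9a r2=0xbe r3=0xe6 r4=0x7c r5=0xa6  N=1 Z=0
after  3: r0=0x96 r1=0x9a r2=0xbe r3=0xe6 r4=0x7c r5=0x18  N=0 Z=0
after  4: r0=0x96 r1=0x9a r2=0xbe r3=0xe6 r4=0x7c r5=0x18  N=0 Z=0
after  5: r0=0x96 r1=0x9a r2=0xfe r3=0xe6 r4=0x7c r5=0x18  N=1 Z=0
after  6: r0=0x96 r1=0x9a r2=0xfe r3=0x7c r4=0x7c r5=0x18  N=0 Z=0
-- IRQ taken; context saved, return-PC = 7 --

FLAGS = (N=0, Z=0)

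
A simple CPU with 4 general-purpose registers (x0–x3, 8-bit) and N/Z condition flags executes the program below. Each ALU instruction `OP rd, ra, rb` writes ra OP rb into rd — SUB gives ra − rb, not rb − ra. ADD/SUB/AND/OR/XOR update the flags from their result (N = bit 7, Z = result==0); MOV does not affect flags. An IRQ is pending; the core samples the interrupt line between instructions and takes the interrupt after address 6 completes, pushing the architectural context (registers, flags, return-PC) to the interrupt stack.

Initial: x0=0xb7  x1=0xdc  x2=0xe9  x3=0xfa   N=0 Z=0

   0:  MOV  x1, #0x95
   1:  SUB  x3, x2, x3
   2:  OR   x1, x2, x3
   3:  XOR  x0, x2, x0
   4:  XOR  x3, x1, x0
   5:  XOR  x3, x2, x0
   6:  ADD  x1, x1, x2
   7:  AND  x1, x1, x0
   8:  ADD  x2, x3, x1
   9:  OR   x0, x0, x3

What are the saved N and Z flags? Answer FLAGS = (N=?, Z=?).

after  0: x0=0xb7 x1=0x95 x2=0xe9 x3=0xfa  N=0 Z=0
after  1: x0=0xb7 x1=0x95 x2=0xe9 x3=0xef  N=1 Z=0
after  2: x0=0xb7 x1=0xef x2=0xe9 x3=0xef  N=1 Z=0
after  3: x0=0x5e x1=0xef x2=0xe9 x3=0xef  N=0 Z=0
after  4: x0=0x5e x1=0xef x2=0xe9 x3=0xb1  N=1 Z=0
after  5: x0=0x5e x1=0xef x2=0xe9 x3=0xb7  N=1 Z=0
after  6: x0=0x5e x1=0xd8 x2=0xe9 x3=0xb7  N=1 Z=0
-- IRQ taken; context saved, return-PC = 7 --

FLAGS = (N=1, Z=0)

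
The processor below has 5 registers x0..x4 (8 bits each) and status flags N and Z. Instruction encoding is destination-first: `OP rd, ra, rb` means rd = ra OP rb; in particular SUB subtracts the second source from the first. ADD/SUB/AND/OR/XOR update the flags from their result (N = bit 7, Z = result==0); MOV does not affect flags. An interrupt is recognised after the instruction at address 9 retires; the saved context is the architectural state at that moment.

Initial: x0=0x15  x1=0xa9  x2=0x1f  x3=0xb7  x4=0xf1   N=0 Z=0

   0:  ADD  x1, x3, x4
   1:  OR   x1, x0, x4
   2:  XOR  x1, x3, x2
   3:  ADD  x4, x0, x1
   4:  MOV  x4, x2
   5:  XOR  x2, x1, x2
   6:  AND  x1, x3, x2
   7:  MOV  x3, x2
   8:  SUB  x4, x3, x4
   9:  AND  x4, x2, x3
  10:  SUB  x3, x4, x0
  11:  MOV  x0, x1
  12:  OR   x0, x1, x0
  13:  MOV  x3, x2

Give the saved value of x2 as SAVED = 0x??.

after  0: x0=0x15 x1=0xa8 x2=0x1f x3=0xb7 x4=0xf1  N=1 Z=0
after  1: x0=0x15 x1=0xf5 x2=0x1f x3=0xb7 x4=0xf1  N=1 Z=0
after  2: x0=0x15 x1=0xa8 x2=0x1f x3=0xb7 x4=0xf1  N=1 Z=0
after  3: x0=0x15 x1=0xa8 x2=0x1f x3=0xb7 x4=0xbd  N=1 Z=0
after  4: x0=0x15 x1=0xa8 x2=0x1f x3=0xb7 x4=0x1f  N=1 Z=0
after  5: x0=0x15 x1=0xa8 x2=0xb7 x3=0xb7 x4=0x1f  N=1 Z=0
after  6: x0=0x15 x1=0xb7 x2=0xb7 x3=0xb7 x4=0x1f  N=1 Z=0
after  7: x0=0x15 x1=0xb7 x2=0xb7 x3=0xb7 x4=0x1f  N=1 Z=0
after  8: x0=0x15 x1=0xb7 x2=0xb7 x3=0xb7 x4=0x98  N=1 Z=0
after  9: x0=0x15 x1=0xb7 x2=0xb7 x3=0xb7 x4=0xb7  N=1 Z=0
-- IRQ taken; context saved, return-PC = 10 --

SAVED = 0xb7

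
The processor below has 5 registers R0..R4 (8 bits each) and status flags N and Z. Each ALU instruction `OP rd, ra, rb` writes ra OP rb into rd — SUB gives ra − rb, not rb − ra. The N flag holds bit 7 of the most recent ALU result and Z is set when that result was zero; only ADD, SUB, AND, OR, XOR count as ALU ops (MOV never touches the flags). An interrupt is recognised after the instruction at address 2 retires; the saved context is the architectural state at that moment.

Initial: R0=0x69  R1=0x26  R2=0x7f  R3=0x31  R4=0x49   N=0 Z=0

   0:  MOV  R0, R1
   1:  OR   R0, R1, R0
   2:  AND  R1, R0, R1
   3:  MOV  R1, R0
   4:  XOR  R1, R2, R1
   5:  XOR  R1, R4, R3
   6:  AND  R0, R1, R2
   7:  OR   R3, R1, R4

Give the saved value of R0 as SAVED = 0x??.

after  0: R0=0x26 R1=0x26 R2=0x7f R3=0x31 R4=0x49  N=0 Z=0
after  1: R0=0x26 R1=0x26 R2=0x7f R3=0x31 R4=0x49  N=0 Z=0
after  2: R0=0x26 R1=0x26 R2=0x7f R3=0x31 R4=0x49  N=0 Z=0
-- IRQ taken; context saved, return-PC = 3 --

SAVED = 0x26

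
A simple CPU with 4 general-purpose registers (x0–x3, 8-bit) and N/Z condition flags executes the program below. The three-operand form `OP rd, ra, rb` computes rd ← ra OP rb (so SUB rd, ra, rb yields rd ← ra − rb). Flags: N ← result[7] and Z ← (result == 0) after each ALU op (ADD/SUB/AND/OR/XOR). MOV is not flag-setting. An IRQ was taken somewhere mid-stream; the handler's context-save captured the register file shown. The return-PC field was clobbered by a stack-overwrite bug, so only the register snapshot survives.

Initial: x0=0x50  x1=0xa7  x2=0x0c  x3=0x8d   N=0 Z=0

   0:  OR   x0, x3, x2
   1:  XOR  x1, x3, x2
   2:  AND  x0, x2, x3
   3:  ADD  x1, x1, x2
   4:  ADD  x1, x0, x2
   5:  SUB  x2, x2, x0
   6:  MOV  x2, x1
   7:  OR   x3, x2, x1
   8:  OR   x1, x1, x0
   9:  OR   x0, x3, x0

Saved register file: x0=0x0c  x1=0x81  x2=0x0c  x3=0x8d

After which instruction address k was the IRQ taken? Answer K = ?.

K = 2

after  0: x0=0x8d x1=0xa7 x2=0x0c x3=0x8d  N=1 Z=0
after  1: x0=0x8d x1=0x81 x2=0x0c x3=0x8d  N=1 Z=0
after  2: x0=0x0c x1=0x81 x2=0x0c x3=0x8d  N=0 Z=0
-- IRQ taken; context saved, return-PC = 3 --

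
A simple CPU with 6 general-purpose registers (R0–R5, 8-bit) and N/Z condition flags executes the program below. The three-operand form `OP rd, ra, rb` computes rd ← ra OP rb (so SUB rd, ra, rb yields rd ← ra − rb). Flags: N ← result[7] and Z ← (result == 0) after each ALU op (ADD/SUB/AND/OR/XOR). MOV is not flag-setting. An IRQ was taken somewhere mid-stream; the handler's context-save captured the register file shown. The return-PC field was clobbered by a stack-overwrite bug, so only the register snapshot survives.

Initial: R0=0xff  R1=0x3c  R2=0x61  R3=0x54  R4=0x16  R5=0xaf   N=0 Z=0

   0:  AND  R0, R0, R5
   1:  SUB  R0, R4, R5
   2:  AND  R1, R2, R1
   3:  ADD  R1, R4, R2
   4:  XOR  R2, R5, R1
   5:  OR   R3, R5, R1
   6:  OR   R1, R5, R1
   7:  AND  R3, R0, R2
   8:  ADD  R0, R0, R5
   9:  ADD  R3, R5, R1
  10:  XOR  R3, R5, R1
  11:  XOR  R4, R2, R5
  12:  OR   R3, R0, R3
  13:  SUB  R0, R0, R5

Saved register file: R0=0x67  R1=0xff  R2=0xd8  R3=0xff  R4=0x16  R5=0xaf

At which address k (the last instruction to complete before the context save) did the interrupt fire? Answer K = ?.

K = 6

after  0: R0=0xaf R1=0x3c R2=0x61 R3=0x54 R4=0x16 R5=0xaf  N=1 Z=0
after  1: R0=0x67 R1=0x3c R2=0x61 R3=0x54 R4=0x16 R5=0xaf  N=0 Z=0
after  2: R0=0x67 R1=0x20 R2=0x61 R3=0x54 R4=0x16 R5=0xaf  N=0 Z=0
after  3: R0=0x67 R1=0x77 R2=0x61 R3=0x54 R4=0x16 R5=0xaf  N=0 Z=0
after  4: R0=0x67 R1=0x77 R2=0xd8 R3=0x54 R4=0x16 R5=0xaf  N=1 Z=0
after  5: R0=0x67 R1=0x77 R2=0xd8 R3=0xff R4=0x16 R5=0xaf  N=1 Z=0
after  6: R0=0x67 R1=0xff R2=0xd8 R3=0xff R4=0x16 R5=0xaf  N=1 Z=0
-- IRQ taken; context saved, return-PC = 7 --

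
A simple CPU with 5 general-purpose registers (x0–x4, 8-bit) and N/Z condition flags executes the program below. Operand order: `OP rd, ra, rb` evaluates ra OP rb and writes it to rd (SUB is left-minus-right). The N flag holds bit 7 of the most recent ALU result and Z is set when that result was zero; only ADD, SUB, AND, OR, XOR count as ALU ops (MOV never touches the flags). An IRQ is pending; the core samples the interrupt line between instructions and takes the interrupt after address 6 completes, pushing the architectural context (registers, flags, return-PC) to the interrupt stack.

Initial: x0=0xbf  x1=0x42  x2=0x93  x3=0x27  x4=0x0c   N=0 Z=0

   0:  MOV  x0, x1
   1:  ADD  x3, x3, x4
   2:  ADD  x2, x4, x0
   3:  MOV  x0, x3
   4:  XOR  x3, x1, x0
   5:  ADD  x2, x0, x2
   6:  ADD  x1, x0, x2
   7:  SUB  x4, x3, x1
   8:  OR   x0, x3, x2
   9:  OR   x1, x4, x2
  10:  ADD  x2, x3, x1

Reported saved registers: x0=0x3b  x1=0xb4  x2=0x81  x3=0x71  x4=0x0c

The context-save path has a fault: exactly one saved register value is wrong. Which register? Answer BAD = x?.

after  0: x0=0x42 x1=0x42 x2=0x93 x3=0x27 x4=0x0c  N=0 Z=0
after  1: x0=0x42 x1=0x42 x2=0x93 x3=0x33 x4=0x0c  N=0 Z=0
after  2: x0=0x42 x1=0x42 x2=0x4e x3=0x33 x4=0x0c  N=0 Z=0
after  3: x0=0x33 x1=0x42 x2=0x4e x3=0x33 x4=0x0c  N=0 Z=0
after  4: x0=0x33 x1=0x42 x2=0x4e x3=0x71 x4=0x0c  N=0 Z=0
after  5: x0=0x33 x1=0x42 x2=0x81 x3=0x71 x4=0x0c  N=1 Z=0
after  6: x0=0x33 x1=0xb4 x2=0x81 x3=0x71 x4=0x0c  N=1 Z=0
-- IRQ taken; context saved, return-PC = 7 --
mismatch: x0: reported 0x3b vs actual 0x33

BAD = x0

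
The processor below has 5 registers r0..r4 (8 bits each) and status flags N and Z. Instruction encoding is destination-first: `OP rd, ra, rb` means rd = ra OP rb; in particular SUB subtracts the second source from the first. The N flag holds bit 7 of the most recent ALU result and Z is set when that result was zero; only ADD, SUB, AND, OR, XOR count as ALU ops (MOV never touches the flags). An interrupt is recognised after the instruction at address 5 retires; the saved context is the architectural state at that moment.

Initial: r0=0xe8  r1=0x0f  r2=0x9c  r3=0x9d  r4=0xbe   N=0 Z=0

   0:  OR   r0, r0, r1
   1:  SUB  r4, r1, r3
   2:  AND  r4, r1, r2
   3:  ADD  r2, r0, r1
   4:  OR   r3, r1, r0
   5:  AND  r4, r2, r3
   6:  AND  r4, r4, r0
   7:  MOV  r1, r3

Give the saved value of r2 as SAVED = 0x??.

after  0: r0=0xef r1=0x0f r2=0x9c r3=0x9d r4=0xbe  N=1 Z=0
after  1: r0=0xef r1=0x0f r2=0x9c r3=0x9d r4=0x72  N=0 Z=0
after  2: r0=0xef r1=0x0f r2=0x9c r3=0x9d r4=0x0c  N=0 Z=0
after  3: r0=0xef r1=0x0f r2=0xfe r3=0x9d r4=0x0c  N=1 Z=0
after  4: r0=0xef r1=0x0f r2=0xfe r3=0xef r4=0x0c  N=1 Z=0
after  5: r0=0xef r1=0x0f r2=0xfe r3=0xef r4=0xee  N=1 Z=0
-- IRQ taken; context saved, return-PC = 6 --

SAVED = 0xfe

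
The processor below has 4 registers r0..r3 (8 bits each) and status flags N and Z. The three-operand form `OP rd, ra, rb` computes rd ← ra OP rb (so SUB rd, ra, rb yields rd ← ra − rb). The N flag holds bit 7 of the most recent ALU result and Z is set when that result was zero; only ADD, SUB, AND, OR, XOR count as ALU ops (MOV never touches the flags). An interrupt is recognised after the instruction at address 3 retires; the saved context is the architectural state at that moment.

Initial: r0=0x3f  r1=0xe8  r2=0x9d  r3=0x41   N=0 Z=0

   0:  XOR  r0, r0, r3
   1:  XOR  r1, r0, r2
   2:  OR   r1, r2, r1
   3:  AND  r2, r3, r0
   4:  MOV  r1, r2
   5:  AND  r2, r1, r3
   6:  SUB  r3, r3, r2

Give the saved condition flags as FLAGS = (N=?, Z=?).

after  0: r0=0x7e r1=0xe8 r2=0x9d r3=0x41  N=0 Z=0
after  1: r0=0x7e r1=0xe3 r2=0x9d r3=0x41  N=1 Z=0
after  2: r0=0x7e r1=0xff r2=0x9d r3=0x41  N=1 Z=0
after  3: r0=0x7e r1=0xff r2=0x40 r3=0x41  N=0 Z=0
-- IRQ taken; context saved, return-PC = 4 --

FLAGS = (N=0, Z=0)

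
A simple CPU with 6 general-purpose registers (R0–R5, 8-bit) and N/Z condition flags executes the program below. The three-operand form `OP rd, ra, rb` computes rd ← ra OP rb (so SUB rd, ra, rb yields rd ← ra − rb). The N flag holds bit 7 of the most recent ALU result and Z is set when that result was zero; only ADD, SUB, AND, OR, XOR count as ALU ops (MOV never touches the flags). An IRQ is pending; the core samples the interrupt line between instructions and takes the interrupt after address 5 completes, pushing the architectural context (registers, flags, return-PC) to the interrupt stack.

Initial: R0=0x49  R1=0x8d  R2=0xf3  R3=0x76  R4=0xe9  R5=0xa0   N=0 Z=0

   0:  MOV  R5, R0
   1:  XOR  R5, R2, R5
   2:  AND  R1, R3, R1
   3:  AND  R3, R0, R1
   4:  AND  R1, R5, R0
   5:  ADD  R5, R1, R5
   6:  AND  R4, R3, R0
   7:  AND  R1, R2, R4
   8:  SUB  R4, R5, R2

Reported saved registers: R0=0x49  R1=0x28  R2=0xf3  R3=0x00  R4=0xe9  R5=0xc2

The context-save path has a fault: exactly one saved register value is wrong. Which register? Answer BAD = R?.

after  0: R0=0x49 R1=0x8d R2=0xf3 R3=0x76 R4=0xe9 R5=0x49  N=0 Z=0
after  1: R0=0x49 R1=0x8d R2=0xf3 R3=0x76 R4=0xe9 R5=0xba  N=1 Z=0
after  2: R0=0x49 R1=0x04 R2=0xf3 R3=0x76 R4=0xe9 R5=0xba  N=0 Z=0
after  3: R0=0x49 R1=0x04 R2=0xf3 R3=0x00 R4=0xe9 R5=0xba  N=0 Z=1
after  4: R0=0x49 R1=0x08 R2=0xf3 R3=0x00 R4=0xe9 R5=0xba  N=0 Z=0
after  5: R0=0x49 R1=0x08 R2=0xf3 R3=0x00 R4=0xe9 R5=0xc2  N=1 Z=0
-- IRQ taken; context saved, return-PC = 6 --
mismatch: R1: reported 0x28 vs actual 0x08

BAD = R1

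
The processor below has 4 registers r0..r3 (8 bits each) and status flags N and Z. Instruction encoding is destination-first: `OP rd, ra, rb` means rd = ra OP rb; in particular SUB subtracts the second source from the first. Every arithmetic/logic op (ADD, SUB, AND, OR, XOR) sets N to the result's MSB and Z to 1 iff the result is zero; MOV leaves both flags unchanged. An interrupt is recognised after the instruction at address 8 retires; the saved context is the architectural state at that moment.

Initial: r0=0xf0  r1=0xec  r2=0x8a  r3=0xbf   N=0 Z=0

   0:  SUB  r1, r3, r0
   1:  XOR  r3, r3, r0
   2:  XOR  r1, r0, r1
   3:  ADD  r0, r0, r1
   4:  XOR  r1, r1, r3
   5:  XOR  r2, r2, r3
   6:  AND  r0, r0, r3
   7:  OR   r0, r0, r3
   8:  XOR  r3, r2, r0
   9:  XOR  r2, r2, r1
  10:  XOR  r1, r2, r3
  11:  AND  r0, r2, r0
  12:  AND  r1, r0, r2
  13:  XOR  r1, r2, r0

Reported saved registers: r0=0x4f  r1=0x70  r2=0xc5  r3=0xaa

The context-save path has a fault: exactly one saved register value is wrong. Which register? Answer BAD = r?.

after  0: r0=0xf0 r1=0xcf r2=0x8a r3=0xbf  N=1 Z=0
after  1: r0=0xf0 r1=0xcf r2=0x8a r3=0x4f  N=0 Z=0
after  2: r0=0xf0 r1=0x3f r2=0x8a r3=0x4f  N=0 Z=0
after  3: r0=0x2f r1=0x3f r2=0x8a r3=0x4f  N=0 Z=0
after  4: r0=0x2f r1=0x70 r2=0x8a r3=0x4f  N=0 Z=0
after  5: r0=0x2f r1=0x70 r2=0xc5 r3=0x4f  N=1 Z=0
after  6: r0=0x0f r1=0x70 r2=0xc5 r3=0x4f  N=0 Z=0
after  7: r0=0x4f r1=0x70 r2=0xc5 r3=0x4f  N=0 Z=0
after  8: r0=0x4f r1=0x70 r2=0xc5 r3=0x8a  N=1 Z=0
-- IRQ taken; context saved, return-PC = 9 --
mismatch: r3: reported 0xaa vs actual 0x8a

BAD = r3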